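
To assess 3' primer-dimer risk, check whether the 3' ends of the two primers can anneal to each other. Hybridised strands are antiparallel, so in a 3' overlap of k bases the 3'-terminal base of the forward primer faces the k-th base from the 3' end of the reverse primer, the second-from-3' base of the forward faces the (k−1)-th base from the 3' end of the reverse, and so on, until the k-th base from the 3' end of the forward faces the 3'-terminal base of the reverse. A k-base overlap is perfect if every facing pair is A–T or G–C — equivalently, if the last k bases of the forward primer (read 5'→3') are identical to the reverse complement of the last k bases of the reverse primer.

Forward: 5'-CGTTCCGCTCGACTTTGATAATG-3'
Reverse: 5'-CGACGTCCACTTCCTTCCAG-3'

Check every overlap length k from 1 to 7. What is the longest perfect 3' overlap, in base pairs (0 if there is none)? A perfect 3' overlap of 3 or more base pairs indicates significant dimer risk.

Longest perfect overlap: 0 complementary base pairs; below the dimer-risk threshold (threshold 3).

Last 7 bases (5'→3') — forward …GATAATG, reverse …CTTCCAG.
Reverse complement of the reverse primer's last 7 bases: CTGGAAG; its first k bases are the reverse complement of the reverse primer's last k bases, so a perfect k-base overlap needs the forward primer's last k bases to equal them.
Comparing (forward last k vs required): k=1: G vs C ✗; k=2: TG vs CT ✗; k=3: ATG vs CTG ✗; k=4: AATG vs CTGG ✗; k=5: TAATG vs CTGGA ✗; k=6: ATAATG vs CTGGAA ✗; k=7: GATAATG vs CTGGAAG ✗.
No overlap length from 1 to 7 is perfect, so the longest perfect 3' overlap is 0.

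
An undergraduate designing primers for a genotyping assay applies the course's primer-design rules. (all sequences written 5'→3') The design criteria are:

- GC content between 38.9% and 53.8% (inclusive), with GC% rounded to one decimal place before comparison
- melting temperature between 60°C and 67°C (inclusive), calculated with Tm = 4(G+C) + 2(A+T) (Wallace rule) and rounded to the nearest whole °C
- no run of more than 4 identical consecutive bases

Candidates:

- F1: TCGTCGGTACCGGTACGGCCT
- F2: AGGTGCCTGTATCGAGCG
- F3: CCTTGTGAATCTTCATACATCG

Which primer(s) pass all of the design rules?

F1 (21 nt, A=2 T=5 G=7 C=7): GC 14/21 = 66.7%, outside 38.9–53.8% ✗; Tm = 2·7 + 4·14 = 70°C, outside 60–67°C ✗; longest run = 2 ✓ — fails.
F2 (18 nt, A=3 T=4 G=7 C=4): GC 11/18 = 61.1%, outside 38.9–53.8% ✗; Tm = 2·7 + 4·11 = 58°C, outside 60–67°C ✗; longest run = 2 ✓ — fails.
F3 (22 nt, A=5 T=8 G=3 C=6): GC 9/22 = 40.9% ✓; Tm = 2·13 + 4·9 = 62°C ✓; longest run = 2 ✓ — passes.

F3 only.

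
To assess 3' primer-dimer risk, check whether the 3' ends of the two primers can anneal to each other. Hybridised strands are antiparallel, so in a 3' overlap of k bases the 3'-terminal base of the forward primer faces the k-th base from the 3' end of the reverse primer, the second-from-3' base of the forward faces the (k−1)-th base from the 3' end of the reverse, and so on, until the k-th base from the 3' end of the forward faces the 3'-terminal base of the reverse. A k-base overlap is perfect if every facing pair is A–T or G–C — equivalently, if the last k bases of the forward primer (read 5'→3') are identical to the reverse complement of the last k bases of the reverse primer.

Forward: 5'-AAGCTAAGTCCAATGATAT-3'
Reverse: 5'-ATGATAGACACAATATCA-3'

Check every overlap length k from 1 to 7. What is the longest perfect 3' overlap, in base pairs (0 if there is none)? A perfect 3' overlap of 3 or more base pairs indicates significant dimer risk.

Last 7 bases (5'→3') — forward …ATGATAT, reverse …AATATCA.
Reverse complement of the reverse primer's last 7 bases: TGATATT; its first k bases are the reverse complement of the reverse primer's last k bases, so a perfect k-base overlap needs the forward primer's last k bases to equal them.
Comparing (forward last k vs required): k=1: T vs T ✓; k=2: AT vs TG ✗; k=3: TAT vs TGA ✗; k=4: ATAT vs TGAT ✗; k=5: GATAT vs TGATA ✗; k=6: TGATAT vs TGATAT ✓; k=7: ATGATAT vs TGATATT ✗.
Perfect overlaps at k = 1, 6; the largest is 6.

Longest perfect overlap: 6 complementary base pairs; significant dimer risk (threshold 3).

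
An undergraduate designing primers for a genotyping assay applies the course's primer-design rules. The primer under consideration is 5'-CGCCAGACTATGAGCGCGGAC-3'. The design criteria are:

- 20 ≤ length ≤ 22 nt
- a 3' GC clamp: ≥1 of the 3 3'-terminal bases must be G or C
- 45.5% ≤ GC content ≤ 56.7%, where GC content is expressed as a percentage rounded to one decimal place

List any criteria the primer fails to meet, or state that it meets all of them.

Base counts: A=5, T=2, G=7, C=7 (length 21).
length: length 21 ✓
GC clamp: 3' end GAC has 2 G/C ✓
GC content: GC 14/21 = 66.7%, outside 45.5–56.7% ✗

Fails: GC content.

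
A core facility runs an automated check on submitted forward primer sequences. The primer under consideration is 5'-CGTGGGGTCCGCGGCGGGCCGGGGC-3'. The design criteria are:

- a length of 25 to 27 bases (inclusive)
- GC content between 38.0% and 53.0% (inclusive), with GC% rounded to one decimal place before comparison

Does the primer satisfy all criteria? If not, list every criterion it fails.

Fails: GC content.

Base counts: A=0, T=2, G=15, C=8 (length 25).
length: length 25 ✓
GC content: GC 23/25 = 92.0%, outside 38.0–53.0% ✗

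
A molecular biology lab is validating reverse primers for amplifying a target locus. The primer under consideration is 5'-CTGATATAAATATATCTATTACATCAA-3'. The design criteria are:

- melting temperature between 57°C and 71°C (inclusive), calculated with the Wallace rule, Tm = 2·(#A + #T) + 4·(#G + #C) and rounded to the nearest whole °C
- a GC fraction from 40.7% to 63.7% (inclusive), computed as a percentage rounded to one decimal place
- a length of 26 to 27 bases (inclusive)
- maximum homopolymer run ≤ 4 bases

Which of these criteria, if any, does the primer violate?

Fails: GC content.

Base counts: A=12, T=10, G=1, C=4 (length 27).
Tm: Tm = 2·22 + 4·5 = 64°C ✓
GC content: GC 5/27 = 18.5%, outside 40.7–63.7% ✗
length: length 27 ✓
homopolymer run: longest run = 3 ✓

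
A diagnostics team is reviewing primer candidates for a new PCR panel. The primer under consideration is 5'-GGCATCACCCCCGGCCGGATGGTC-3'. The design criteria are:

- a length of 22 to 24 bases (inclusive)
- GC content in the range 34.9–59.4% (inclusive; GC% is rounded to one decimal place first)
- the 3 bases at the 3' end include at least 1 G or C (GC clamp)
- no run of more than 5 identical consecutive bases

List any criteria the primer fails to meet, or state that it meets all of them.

Fails: GC content.

Base counts: A=3, T=3, G=8, C=10 (length 24).
length: length 24 ✓
GC content: GC 18/24 = 75.0%, outside 34.9–59.4% ✗
GC clamp: 3' end GTC has 2 G/C ✓
homopolymer run: longest run = 5 ✓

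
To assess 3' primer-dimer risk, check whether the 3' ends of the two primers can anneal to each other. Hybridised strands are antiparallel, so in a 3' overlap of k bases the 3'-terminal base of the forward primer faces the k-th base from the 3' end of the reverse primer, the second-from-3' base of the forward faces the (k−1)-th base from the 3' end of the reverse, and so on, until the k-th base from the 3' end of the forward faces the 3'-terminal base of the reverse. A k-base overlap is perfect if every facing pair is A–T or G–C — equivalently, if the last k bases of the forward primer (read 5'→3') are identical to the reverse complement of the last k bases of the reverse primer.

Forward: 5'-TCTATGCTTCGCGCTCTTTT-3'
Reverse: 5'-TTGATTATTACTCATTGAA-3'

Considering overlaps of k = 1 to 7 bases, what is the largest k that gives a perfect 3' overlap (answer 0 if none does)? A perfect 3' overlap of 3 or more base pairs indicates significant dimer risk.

Last 7 bases (5'→3') — forward …CTCTTTT, reverse …CATTGAA.
Reverse complement of the reverse primer's last 7 bases: TTCAATG; its first k bases are the reverse complement of the reverse primer's last k bases, so a perfect k-base overlap needs the forward primer's last k bases to equal them.
Comparing (forward last k vs required): k=1: T vs T ✓; k=2: TT vs TT ✓; k=3: TTT vs TTC ✗; k=4: TTTT vs TTCA ✗; k=5: CTTTT vs TTCAA ✗; k=6: TCTTTT vs TTCAAT ✗; k=7: CTCTTTT vs TTCAATG ✗.
Perfect overlaps at k = 1, 2; the largest is 2.

Longest perfect overlap: 2 complementary base pairs; below the dimer-risk threshold (threshold 3).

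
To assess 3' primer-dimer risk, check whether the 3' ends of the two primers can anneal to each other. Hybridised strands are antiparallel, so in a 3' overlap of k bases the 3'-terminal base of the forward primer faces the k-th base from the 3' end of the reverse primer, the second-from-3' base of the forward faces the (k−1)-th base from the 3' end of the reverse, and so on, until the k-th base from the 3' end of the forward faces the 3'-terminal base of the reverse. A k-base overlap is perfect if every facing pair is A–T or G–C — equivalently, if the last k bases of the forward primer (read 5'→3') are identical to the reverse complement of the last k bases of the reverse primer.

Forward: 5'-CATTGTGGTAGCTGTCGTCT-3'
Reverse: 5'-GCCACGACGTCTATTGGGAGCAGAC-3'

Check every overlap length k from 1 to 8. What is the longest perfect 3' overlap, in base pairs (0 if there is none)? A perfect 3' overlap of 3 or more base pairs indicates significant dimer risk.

Longest perfect overlap: 4 complementary base pairs; significant dimer risk (threshold 3).

Last 8 bases (5'→3') — forward …TGTCGTCT, reverse …GAGCAGAC.
Reverse complement of the reverse primer's last 8 bases: GTCTGCTC; its first k bases are the reverse complement of the reverse primer's last k bases, so a perfect k-base overlap needs the forward primer's last k bases to equal them.
Comparing (forward last k vs required): k=1: T vs G ✗; k=2: CT vs GT ✗; k=3: TCT vs GTC ✗; k=4: GTCT vs GTCT ✓; k=5: CGTCT vs GTCTG ✗; k=6: TCGTCT vs GTCTGC ✗; k=7: GTCGTCT vs GTCTGCT ✗; k=8: TGTCGTCT vs GTCTGCTC ✗.
Only k = 4 is perfect, so the longest perfect 3' overlap is 4.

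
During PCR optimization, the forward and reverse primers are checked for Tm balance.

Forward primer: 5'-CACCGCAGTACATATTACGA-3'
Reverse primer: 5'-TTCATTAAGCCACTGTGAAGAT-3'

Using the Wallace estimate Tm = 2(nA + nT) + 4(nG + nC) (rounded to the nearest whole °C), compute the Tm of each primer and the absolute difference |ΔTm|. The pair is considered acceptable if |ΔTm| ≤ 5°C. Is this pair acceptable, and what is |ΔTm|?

|ΔTm| = 2°C; the pair is acceptable.

Forward: A=7 T=4 G=3 C=6 → Tm = 2·11 + 4·9 = 58°C.
Reverse: A=7 T=7 G=4 C=4 → Tm = 2·14 + 4·8 = 60°C.
|ΔTm| = |58 − 60| = 2°C, ≤ 5°C.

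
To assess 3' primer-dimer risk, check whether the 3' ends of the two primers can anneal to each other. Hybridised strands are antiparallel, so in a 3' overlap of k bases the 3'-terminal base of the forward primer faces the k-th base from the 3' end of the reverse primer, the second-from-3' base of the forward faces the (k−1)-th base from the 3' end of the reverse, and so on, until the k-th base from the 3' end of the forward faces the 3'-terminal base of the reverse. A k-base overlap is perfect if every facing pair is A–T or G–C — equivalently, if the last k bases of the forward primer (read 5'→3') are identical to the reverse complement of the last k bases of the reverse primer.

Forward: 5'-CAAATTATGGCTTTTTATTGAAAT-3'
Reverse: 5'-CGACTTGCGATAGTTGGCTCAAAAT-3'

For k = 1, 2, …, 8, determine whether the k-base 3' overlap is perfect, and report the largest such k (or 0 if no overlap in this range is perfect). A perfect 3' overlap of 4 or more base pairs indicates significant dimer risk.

Last 8 bases (5'→3') — forward …ATTGAAAT, reverse …CTCAAAAT.
Reverse complement of the reverse primer's last 8 bases: ATTTTGAG; its first k bases are the reverse complement of the reverse primer's last k bases, so a perfect k-base overlap needs the forward primer's last k bases to equal them.
Comparing (forward last k vs required): k=1: T vs A ✗; k=2: AT vs AT ✓; k=3: AAT vs ATT ✗; k=4: AAAT vs ATTT ✗; k=5: GAAAT vs ATTTT ✗; k=6: TGAAAT vs ATTTTG ✗; k=7: TTGAAAT vs ATTTTGA ✗; k=8: ATTGAAAT vs ATTTTGAG ✗.
Only k = 2 is perfect, so the longest perfect 3' overlap is 2.

Longest perfect overlap: 2 complementary base pairs; below the dimer-risk threshold (threshold 4).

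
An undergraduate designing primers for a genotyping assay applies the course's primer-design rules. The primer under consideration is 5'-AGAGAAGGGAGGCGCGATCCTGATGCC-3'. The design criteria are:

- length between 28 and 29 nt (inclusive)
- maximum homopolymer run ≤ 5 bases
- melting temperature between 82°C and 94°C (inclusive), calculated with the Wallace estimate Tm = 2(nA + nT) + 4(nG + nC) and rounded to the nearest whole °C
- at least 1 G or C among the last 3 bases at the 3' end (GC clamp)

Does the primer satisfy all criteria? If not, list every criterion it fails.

Base counts: A=7, T=3, G=11, C=6 (length 27).
length: length 27, outside 28–29 ✗
homopolymer run: longest run = 3 ✓
Tm: Tm = 2·10 + 4·17 = 88°C ✓
GC clamp: 3' end GCC has 3 G/C ✓

Fails: length.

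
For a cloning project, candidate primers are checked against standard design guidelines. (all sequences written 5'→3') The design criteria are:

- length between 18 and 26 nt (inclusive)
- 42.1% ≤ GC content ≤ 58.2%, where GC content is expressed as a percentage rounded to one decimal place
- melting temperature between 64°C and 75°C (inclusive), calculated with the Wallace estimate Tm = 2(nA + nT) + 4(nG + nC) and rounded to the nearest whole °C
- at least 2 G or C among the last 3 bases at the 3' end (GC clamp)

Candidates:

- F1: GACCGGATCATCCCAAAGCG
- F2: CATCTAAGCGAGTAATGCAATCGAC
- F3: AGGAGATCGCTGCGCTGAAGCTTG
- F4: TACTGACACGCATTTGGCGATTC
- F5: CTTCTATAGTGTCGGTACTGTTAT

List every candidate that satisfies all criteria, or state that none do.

F1 (20 nt, A=6 T=2 G=5 C=7): length 20 ✓; GC 12/20 = 60.0%, outside 42.1–58.2% ✗; Tm = 2·8 + 4·12 = 64°C ✓; 3' end GCG has 3 G/C ✓ — fails.
F2 (25 nt, A=9 T=5 G=5 C=6): length 25 ✓; GC 11/25 = 44.0% ✓; Tm = 2·14 + 4·11 = 72°C ✓; 3' end GAC has 2 G/C ✓ — passes.
F3 (24 nt, A=5 T=5 G=9 C=5): length 24 ✓; GC 14/24 = 58.3%, outside 42.1–58.2% ✗; Tm = 2·10 + 4·14 = 76°C, outside 64–75°C ✗; 3' end TTG has 1 G/C, need ≥2 ✗ — fails.
F4 (23 nt, A=5 T=7 G=5 C=6): length 23 ✓; GC 11/23 = 47.8% ✓; Tm = 2·12 + 4·11 = 68°C ✓; 3' end TTC has 1 G/C, need ≥2 ✗ — fails.
F5 (24 nt, A=4 T=11 G=5 C=4): length 24 ✓; GC 9/24 = 37.5%, outside 42.1–58.2% ✗; Tm = 2·15 + 4·9 = 66°C ✓; 3' end TAT has 0 G/C, need ≥2 ✗ — fails.

F2 only.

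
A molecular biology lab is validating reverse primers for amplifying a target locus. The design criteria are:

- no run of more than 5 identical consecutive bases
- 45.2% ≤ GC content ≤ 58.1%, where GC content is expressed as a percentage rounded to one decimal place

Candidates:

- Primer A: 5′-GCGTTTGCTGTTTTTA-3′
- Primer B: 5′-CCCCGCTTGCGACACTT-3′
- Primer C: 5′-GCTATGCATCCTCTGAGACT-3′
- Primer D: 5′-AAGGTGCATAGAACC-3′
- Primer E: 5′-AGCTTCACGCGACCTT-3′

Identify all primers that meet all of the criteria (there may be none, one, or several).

Primer A (16 nt, A=1 T=9 G=4 C=2): longest run = 5 ✓; GC 6/16 = 37.5%, outside 45.2–58.1% ✗ — fails.
Primer B (17 nt, A=2 T=4 G=3 C=8): longest run = 4 ✓; GC 11/17 = 64.7%, outside 45.2–58.1% ✗ — fails.
Primer C (20 nt, A=4 T=6 G=4 C=6): longest run = 2 ✓; GC 10/20 = 50.0% ✓ — passes.
Primer D (15 nt, A=6 T=2 G=4 C=3): longest run = 2 ✓; GC 7/15 = 46.7% ✓ — passes.
Primer E (16 nt, A=3 T=4 G=3 C=6): longest run = 2 ✓; GC 9/16 = 56.3% ✓ — passes.

Primer C, Primer D and Primer E.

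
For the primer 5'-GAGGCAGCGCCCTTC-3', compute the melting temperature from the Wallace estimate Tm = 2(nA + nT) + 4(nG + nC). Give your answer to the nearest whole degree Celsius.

Base counts: A=2, T=2, G=5, C=6 (length 15).
Tm = 2·(2+2) + 4·(5+6) = 2·4 + 4·11 = 8 + 44 = 52°C.

52°C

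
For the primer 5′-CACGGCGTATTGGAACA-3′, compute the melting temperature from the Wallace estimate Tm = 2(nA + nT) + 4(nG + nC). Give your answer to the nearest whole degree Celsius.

52°C

Base counts: A=5, T=3, G=5, C=4 (length 17).
Tm = 2·(5+3) + 4·(5+4) = 2·8 + 4·9 = 16 + 36 = 52°C.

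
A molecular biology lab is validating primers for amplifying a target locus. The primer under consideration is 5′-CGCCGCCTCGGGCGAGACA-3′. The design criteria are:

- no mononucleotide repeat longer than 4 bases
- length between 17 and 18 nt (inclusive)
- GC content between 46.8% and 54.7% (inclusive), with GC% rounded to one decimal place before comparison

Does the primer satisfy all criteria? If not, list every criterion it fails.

Base counts: A=3, T=1, G=7, C=8 (length 19).
homopolymer run: longest run = 3 ✓
length: length 19, outside 17–18 ✗
GC content: GC 15/19 = 78.9%, outside 46.8–54.7% ✗

Fails: length, GC content.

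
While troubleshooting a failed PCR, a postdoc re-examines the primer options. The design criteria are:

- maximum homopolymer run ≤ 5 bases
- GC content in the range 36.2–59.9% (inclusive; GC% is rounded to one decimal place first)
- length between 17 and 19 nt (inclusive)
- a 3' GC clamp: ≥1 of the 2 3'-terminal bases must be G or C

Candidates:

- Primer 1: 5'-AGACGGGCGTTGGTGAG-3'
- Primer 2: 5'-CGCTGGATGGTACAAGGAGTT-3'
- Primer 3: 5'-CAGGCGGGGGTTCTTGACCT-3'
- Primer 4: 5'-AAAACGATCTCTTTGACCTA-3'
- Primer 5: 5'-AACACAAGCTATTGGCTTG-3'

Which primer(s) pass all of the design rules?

Primer 5 only.

Primer 1 (17 nt, A=3 T=3 G=9 C=2): longest run = 3 ✓; GC 11/17 = 64.7%, outside 36.2–59.9% ✗; length 17 ✓; 3' end AG has 1 G/C ✓ — fails.
Primer 2 (21 nt, A=5 T=5 G=8 C=3): longest run = 2 ✓; GC 11/21 = 52.4% ✓; length 21, outside 17–19 ✗; 3' end TT has 0 G/C, need ≥1 ✗ — fails.
Primer 3 (20 nt, A=2 T=5 G=8 C=5): longest run = 5 ✓; GC 13/20 = 65.0%, outside 36.2–59.9% ✗; length 20, outside 17–19 ✗; 3' end CT has 1 G/C ✓ — fails.
Primer 4 (20 nt, A=7 T=6 G=2 C=5): longest run = 4 ✓; GC 7/20 = 35.0%, outside 36.2–59.9% ✗; length 20, outside 17–19 ✗; 3' end TA has 0 G/C, need ≥1 ✗ — fails.
Primer 5 (19 nt, A=6 T=5 G=4 C=4): longest run = 2 ✓; GC 8/19 = 42.1% ✓; length 19 ✓; 3' end TG has 1 G/C ✓ — passes.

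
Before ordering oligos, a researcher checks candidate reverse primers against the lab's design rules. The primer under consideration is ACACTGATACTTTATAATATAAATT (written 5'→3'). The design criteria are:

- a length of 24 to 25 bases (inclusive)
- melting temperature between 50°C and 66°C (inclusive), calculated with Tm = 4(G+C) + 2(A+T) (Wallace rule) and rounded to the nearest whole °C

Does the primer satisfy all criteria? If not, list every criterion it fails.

Meets all criteria.

Base counts: A=11, T=10, G=1, C=3 (length 25).
length: length 25 ✓
Tm: Tm = 2·21 + 4·4 = 58°C ✓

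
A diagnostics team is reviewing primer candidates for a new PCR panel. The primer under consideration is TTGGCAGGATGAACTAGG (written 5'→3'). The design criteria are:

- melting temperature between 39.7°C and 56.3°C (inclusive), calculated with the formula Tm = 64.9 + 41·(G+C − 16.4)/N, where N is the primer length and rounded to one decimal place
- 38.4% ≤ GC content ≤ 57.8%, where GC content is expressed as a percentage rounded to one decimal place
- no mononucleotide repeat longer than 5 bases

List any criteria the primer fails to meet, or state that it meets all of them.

Meets all criteria.

Base counts: A=5, T=4, G=7, C=2 (length 18).
Tm: Tm = 64.9 + 41·(9 − 16.4)/18 = 48.0°C ✓
GC content: GC 9/18 = 50.0% ✓
homopolymer run: longest run = 2 ✓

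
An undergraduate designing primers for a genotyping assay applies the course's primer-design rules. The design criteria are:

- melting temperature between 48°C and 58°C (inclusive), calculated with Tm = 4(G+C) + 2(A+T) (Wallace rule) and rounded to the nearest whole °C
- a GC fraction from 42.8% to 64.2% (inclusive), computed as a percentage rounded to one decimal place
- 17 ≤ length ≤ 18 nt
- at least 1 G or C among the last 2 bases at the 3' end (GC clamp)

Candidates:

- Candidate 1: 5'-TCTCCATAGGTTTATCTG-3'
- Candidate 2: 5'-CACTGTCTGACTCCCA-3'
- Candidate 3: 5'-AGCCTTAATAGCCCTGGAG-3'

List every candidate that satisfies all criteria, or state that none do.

None of the candidates satisfy all criteria.

Candidate 1 (18 nt, A=3 T=8 G=3 C=4): Tm = 2·11 + 4·7 = 50°C ✓; GC 7/18 = 38.9%, outside 42.8–64.2% ✗; length 18 ✓; 3' end TG has 1 G/C ✓ — fails.
Candidate 2 (16 nt, A=3 T=4 G=2 C=7): Tm = 2·7 + 4·9 = 50°C ✓; GC 9/16 = 56.3% ✓; length 16, outside 17–18 ✗; 3' end CA has 1 G/C ✓ — fails.
Candidate 3 (19 nt, A=5 T=4 G=5 C=5): Tm = 2·9 + 4·10 = 58°C ✓; GC 10/19 = 52.6% ✓; length 19, outside 17–18 ✗; 3' end AG has 1 G/C ✓ — fails.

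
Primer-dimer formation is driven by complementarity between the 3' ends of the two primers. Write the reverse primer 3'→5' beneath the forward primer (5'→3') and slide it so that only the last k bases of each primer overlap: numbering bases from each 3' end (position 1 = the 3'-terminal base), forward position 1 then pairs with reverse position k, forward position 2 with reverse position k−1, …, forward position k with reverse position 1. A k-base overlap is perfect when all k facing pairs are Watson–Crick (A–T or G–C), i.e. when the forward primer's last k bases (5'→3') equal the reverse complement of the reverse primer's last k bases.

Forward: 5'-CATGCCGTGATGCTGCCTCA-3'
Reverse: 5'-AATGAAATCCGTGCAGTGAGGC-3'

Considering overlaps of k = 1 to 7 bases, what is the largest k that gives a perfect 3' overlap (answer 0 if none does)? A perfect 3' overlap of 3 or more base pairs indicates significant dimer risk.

Longest perfect overlap: 6 complementary base pairs; significant dimer risk (threshold 3).

Last 7 bases (5'→3') — forward …TGCCTCA, reverse …GTGAGGC.
Reverse complement of the reverse primer's last 7 bases: GCCTCAC; its first k bases are the reverse complement of the reverse primer's last k bases, so a perfect k-base overlap needs the forward primer's last k bases to equal them.
Comparing (forward last k vs required): k=1: A vs G ✗; k=2: CA vs GC ✗; k=3: TCA vs GCC ✗; k=4: CTCA vs GCCT ✗; k=5: CCTCA vs GCCTC ✗; k=6: GCCTCA vs GCCTCA ✓; k=7: TGCCTCA vs GCCTCAC ✗.
Only k = 6 is perfect, so the longest perfect 3' overlap is 6.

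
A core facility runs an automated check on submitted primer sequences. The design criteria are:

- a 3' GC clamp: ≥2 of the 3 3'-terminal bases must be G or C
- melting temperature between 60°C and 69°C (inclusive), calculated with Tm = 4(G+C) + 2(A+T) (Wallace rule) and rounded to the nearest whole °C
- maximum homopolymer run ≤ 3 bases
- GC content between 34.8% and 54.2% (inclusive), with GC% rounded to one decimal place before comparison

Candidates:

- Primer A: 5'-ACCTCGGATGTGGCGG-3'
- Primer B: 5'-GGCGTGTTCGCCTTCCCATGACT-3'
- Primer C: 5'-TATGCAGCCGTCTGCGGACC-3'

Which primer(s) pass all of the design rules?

Primer A (16 nt, A=2 T=3 G=7 C=4): 3' end CGG has 3 G/C ✓; Tm = 2·5 + 4·11 = 54°C, outside 60–69°C ✗; longest run = 2 ✓; GC 11/16 = 68.8%, outside 34.8–54.2% ✗ — fails.
Primer B (23 nt, A=2 T=7 G=6 C=8): 3' end ACT has 1 G/C, need ≥2 ✗; Tm = 2·9 + 4·14 = 74°C, outside 60–69°C ✗; longest run = 3 ✓; GC 14/23 = 60.9%, outside 34.8–54.2% ✗ — fails.
Primer C (20 nt, A=3 T=4 G=6 C=7): 3' end ACC has 2 G/C ✓; Tm = 2·7 + 4·13 = 66°C ✓; longest run = 2 ✓; GC 13/20 = 65.0%, outside 34.8–54.2% ✗ — fails.

None of the candidates satisfy all criteria.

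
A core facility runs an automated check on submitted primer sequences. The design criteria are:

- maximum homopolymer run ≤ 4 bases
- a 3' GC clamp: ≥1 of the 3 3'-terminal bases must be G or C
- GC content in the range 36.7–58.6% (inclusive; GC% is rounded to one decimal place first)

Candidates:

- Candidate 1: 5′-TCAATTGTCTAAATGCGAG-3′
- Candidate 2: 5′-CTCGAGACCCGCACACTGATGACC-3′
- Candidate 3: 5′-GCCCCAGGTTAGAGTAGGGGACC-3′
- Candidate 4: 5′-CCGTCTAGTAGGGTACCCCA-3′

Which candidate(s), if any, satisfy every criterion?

Candidate 1 only.

Candidate 1 (19 nt, A=6 T=6 G=4 C=3): longest run = 3 ✓; 3' end GAG has 2 G/C ✓; GC 7/19 = 36.8% ✓ — passes.
Candidate 2 (24 nt, A=6 T=3 G=5 C=10): longest run = 3 ✓; 3' end ACC has 2 G/C ✓; GC 15/24 = 62.5%, outside 36.7–58.6% ✗ — fails.
Candidate 3 (23 nt, A=5 T=3 G=9 C=6): longest run = 4 ✓; 3' end ACC has 2 G/C ✓; GC 15/23 = 65.2%, outside 36.7–58.6% ✗ — fails.
Candidate 4 (20 nt, A=4 T=4 G=5 C=7): longest run = 4 ✓; 3' end CCA has 2 G/C ✓; GC 12/20 = 60.0%, outside 36.7–58.6% ✗ — fails.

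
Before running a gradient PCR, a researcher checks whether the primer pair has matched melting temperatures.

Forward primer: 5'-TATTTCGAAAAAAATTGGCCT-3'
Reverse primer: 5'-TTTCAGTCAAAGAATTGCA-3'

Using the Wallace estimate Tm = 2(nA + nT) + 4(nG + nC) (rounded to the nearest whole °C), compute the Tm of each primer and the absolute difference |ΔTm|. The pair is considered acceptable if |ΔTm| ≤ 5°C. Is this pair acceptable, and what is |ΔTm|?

Forward: A=8 T=7 G=3 C=3 → Tm = 2·15 + 4·6 = 54°C.
Reverse: A=7 T=6 G=3 C=3 → Tm = 2·13 + 4·6 = 50°C.
|ΔTm| = |54 − 50| = 4°C, ≤ 5°C.

|ΔTm| = 4°C; the pair is acceptable.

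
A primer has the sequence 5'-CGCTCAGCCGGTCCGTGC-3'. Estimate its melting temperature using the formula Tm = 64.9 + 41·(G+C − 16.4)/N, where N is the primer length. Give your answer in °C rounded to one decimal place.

59.4°C

Base counts: A=1, T=3, G=6, C=8; G+C = 14, N = 18.
Tm = 64.9 + 41·(14 − 16.4)/18 = 64.9 + -98.40/18 = 59.4°C.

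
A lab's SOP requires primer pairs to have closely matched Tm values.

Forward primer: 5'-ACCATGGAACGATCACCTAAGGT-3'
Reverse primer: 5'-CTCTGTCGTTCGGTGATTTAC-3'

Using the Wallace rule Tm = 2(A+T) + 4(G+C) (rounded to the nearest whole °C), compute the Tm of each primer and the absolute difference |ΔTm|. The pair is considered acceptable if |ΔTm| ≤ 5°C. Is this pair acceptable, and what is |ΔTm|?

Forward: A=8 T=4 G=5 C=6 → Tm = 2·12 + 4·11 = 68°C.
Reverse: A=2 T=9 G=5 C=5 → Tm = 2·11 + 4·10 = 62°C.
|ΔTm| = |68 − 62| = 6°C, > 5°C.

|ΔTm| = 6°C; the pair is not acceptable.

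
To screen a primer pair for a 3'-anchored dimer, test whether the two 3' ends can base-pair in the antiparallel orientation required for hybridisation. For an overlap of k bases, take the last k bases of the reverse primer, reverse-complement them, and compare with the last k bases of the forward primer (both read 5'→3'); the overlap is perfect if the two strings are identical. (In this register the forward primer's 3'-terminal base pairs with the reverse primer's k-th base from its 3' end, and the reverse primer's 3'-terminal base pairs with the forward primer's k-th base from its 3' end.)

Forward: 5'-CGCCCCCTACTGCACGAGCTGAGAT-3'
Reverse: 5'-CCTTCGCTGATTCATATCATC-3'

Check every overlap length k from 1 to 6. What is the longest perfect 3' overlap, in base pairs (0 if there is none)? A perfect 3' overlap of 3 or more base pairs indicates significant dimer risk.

Longest perfect overlap: 3 complementary base pairs; significant dimer risk (threshold 3).

Last 6 bases (5'→3') — forward …TGAGAT, reverse …ATCATC.
Reverse complement of the reverse primer's last 6 bases: GATGAT; its first k bases are the reverse complement of the reverse primer's last k bases, so a perfect k-base overlap needs the forward primer's last k bases to equal them.
Comparing (forward last k vs required): k=1: T vs G ✗; k=2: AT vs GA ✗; k=3: GAT vs GAT ✓; k=4: AGAT vs GATG ✗; k=5: GAGAT vs GATGA ✗; k=6: TGAGAT vs GATGAT ✗.
Only k = 3 is perfect, so the longest perfect 3' overlap is 3.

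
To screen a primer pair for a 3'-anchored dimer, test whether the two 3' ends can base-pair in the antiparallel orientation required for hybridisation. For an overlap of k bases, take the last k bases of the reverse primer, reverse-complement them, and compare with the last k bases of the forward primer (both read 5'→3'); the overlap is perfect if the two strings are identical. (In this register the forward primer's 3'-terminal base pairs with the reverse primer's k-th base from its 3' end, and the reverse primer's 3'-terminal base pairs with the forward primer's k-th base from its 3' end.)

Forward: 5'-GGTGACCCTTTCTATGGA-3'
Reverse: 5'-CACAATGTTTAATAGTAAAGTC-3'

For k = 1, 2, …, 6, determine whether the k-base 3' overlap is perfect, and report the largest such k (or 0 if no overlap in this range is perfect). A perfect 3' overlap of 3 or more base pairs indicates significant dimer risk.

Last 6 bases (5'→3') — forward …TATGGA, reverse …AAAGTC.
Reverse complement of the reverse primer's last 6 bases: GACTTT; its first k bases are the reverse complement of the reverse primer's last k bases, so a perfect k-base overlap needs the forward primer's last k bases to equal them.
Comparing (forward last k vs required): k=1: A vs G ✗; k=2: GA vs GA ✓; k=3: GGA vs GAC ✗; k=4: TGGA vs GACT ✗; k=5: ATGGA vs GACTT ✗; k=6: TATGGA vs GACTTT ✗.
Only k = 2 is perfect, so the longest perfect 3' overlap is 2.

Longest perfect overlap: 2 complementary base pairs; below the dimer-risk threshold (threshold 3).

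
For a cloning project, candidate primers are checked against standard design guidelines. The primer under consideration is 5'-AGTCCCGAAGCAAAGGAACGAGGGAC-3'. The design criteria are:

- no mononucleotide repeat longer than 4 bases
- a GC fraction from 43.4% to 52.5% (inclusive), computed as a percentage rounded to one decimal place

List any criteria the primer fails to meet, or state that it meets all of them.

Fails: GC content.

Base counts: A=10, T=1, G=9, C=6 (length 26).
homopolymer run: longest run = 3 ✓
GC content: GC 15/26 = 57.7%, outside 43.4–52.5% ✗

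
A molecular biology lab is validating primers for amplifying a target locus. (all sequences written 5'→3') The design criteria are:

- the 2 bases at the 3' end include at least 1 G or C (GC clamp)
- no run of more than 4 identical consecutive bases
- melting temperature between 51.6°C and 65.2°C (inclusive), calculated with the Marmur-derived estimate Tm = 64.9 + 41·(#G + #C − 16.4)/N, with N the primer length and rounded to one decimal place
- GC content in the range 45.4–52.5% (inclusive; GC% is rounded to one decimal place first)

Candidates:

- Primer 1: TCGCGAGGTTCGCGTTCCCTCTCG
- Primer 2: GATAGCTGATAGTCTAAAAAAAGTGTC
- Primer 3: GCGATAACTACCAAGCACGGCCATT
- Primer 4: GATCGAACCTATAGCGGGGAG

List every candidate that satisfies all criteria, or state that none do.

Primer 1 (24 nt, A=1 T=7 G=7 C=9): 3' end CG has 2 G/C ✓; longest run = 3 ✓; Tm = 64.9 + 41·(16 − 16.4)/24 = 64.2°C ✓; GC 16/24 = 66.7%, outside 45.4–52.5% ✗ — fails.
Primer 2 (27 nt, A=11 T=7 G=6 C=3): 3' end TC has 1 G/C ✓; longest run = 7, exceeds 4 ✗; Tm = 64.9 + 41·(9 − 16.4)/27 = 53.7°C ✓; GC 9/27 = 33.3%, outside 45.4–52.5% ✗ — fails.
Primer 3 (25 nt, A=8 T=4 G=5 C=8): 3' end TT has 0 G/C, need ≥1 ✗; longest run = 2 ✓; Tm = 64.9 + 41·(13 − 16.4)/25 = 59.3°C ✓; GC 13/25 = 52.0% ✓ — fails.
Primer 4 (21 nt, A=6 T=3 G=8 C=4): 3' end AG has 1 G/C ✓; longest run = 4 ✓; Tm = 64.9 + 41·(12 − 16.4)/21 = 56.3°C ✓; GC 12/21 = 57.1%, outside 45.4–52.5% ✗ — fails.

None of the candidates satisfy all criteria.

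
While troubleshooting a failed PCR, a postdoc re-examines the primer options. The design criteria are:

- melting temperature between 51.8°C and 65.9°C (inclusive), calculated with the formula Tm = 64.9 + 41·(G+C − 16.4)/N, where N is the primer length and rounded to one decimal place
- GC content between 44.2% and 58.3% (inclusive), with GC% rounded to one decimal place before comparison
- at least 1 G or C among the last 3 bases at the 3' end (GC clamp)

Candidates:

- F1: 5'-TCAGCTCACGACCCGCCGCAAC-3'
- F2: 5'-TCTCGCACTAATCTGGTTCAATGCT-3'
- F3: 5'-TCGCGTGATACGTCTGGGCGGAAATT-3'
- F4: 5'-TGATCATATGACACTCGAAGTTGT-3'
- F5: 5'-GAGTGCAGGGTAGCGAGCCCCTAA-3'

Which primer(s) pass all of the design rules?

None of the candidates satisfy all criteria.

F1 (22 nt, A=5 T=2 G=4 C=11): Tm = 64.9 + 41·(15 − 16.4)/22 = 62.3°C ✓; GC 15/22 = 68.2%, outside 44.2–58.3% ✗; 3' end AAC has 1 G/C ✓ — fails.
F2 (25 nt, A=5 T=9 G=4 C=7): Tm = 64.9 + 41·(11 − 16.4)/25 = 56.0°C ✓; GC 11/25 = 44.0%, outside 44.2–58.3% ✗; 3' end GCT has 2 G/C ✓ — fails.
F3 (26 nt, A=5 T=7 G=9 C=5): Tm = 64.9 + 41·(14 − 16.4)/26 = 61.1°C ✓; GC 14/26 = 53.8% ✓; 3' end ATT has 0 G/C, need ≥1 ✗ — fails.
F4 (24 nt, A=7 T=8 G=5 C=4): Tm = 64.9 + 41·(9 − 16.4)/24 = 52.3°C ✓; GC 9/24 = 37.5%, outside 44.2–58.3% ✗; 3' end TGT has 1 G/C ✓ — fails.
F5 (24 nt, A=6 T=3 G=9 C=6): Tm = 64.9 + 41·(15 − 16.4)/24 = 62.5°C ✓; GC 15/24 = 62.5%, outside 44.2–58.3% ✗; 3' end TAA has 0 G/C, need ≥1 ✗ — fails.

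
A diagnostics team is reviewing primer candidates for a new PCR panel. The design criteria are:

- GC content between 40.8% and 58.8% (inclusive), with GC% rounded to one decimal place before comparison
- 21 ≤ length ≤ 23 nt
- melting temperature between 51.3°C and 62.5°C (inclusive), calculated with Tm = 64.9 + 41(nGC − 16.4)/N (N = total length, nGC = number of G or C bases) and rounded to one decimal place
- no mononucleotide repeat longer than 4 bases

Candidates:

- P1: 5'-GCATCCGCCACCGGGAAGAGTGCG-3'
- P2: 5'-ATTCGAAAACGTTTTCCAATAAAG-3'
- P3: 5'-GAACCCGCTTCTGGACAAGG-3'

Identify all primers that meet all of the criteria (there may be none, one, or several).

None of the candidates satisfy all criteria.

P1 (24 nt, A=5 T=2 G=9 C=8): GC 17/24 = 70.8%, outside 40.8–58.8% ✗; length 24, outside 21–23 ✗; Tm = 64.9 + 41·(17 − 16.4)/24 = 65.9°C, outside 51.3–62.5°C ✗; longest run = 3 ✓ — fails.
P2 (24 nt, A=10 T=7 G=3 C=4): GC 7/24 = 29.2%, outside 40.8–58.8% ✗; length 24, outside 21–23 ✗; Tm = 64.9 + 41·(7 − 16.4)/24 = 48.8°C, outside 51.3–62.5°C ✗; longest run = 4 ✓ — fails.
P3 (20 nt, A=5 T=3 G=6 C=6): GC 12/20 = 60.0%, outside 40.8–58.8% ✗; length 20, outside 21–23 ✗; Tm = 64.9 + 41·(12 − 16.4)/20 = 55.9°C ✓; longest run = 3 ✓ — fails.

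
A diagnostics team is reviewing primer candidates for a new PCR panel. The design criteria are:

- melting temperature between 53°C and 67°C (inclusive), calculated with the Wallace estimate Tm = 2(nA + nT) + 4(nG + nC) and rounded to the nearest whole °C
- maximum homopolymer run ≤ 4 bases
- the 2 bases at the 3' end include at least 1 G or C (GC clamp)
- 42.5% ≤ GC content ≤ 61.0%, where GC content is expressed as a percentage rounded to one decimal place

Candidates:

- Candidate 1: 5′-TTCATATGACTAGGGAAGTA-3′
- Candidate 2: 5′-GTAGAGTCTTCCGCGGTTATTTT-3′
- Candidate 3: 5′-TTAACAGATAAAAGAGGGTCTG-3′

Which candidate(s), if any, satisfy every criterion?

Candidate 1 (20 nt, A=7 T=6 G=5 C=2): Tm = 2·13 + 4·7 = 54°C ✓; longest run = 3 ✓; 3' end TA has 0 G/C, need ≥1 ✗; GC 7/20 = 35.0%, outside 42.5–61.0% ✗ — fails.
Candidate 2 (23 nt, A=3 T=10 G=6 C=4): Tm = 2·13 + 4·10 = 66°C ✓; longest run = 4 ✓; 3' end TT has 0 G/C, need ≥1 ✗; GC 10/23 = 43.5% ✓ — fails.
Candidate 3 (22 nt, A=9 T=5 G=6 C=2): Tm = 2·14 + 4·8 = 60°C ✓; longest run = 4 ✓; 3' end TG has 1 G/C ✓; GC 8/22 = 36.4%, outside 42.5–61.0% ✗ — fails.

None of the candidates satisfy all criteria.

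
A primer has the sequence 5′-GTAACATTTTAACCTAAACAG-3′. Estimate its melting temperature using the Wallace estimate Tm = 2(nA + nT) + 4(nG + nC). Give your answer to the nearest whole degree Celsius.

54°C

Base counts: A=9, T=6, G=2, C=4 (length 21).
Tm = 2·(9+6) + 4·(2+4) = 2·15 + 4·6 = 30 + 24 = 54°C.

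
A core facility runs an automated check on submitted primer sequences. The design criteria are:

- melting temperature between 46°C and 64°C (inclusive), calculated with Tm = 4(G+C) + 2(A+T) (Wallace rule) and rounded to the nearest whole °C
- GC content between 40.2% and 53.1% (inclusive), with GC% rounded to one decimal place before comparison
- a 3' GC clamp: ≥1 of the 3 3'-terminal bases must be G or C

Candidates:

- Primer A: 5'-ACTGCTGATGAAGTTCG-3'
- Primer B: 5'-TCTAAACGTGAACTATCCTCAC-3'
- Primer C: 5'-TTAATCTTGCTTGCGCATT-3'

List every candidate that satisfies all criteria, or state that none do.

Primer A and Primer B.

Primer A (17 nt, A=4 T=5 G=5 C=3): Tm = 2·9 + 4·8 = 50°C ✓; GC 8/17 = 47.1% ✓; 3' end TCG has 2 G/C ✓ — passes.
Primer B (22 nt, A=7 T=6 G=2 C=7): Tm = 2·13 + 4·9 = 62°C ✓; GC 9/22 = 40.9% ✓; 3' end CAC has 2 G/C ✓ — passes.
Primer C (19 nt, A=3 T=9 G=3 C=4): Tm = 2·12 + 4·7 = 52°C ✓; GC 7/19 = 36.8%, outside 40.2–53.1% ✗; 3' end ATT has 0 G/C, need ≥1 ✗ — fails.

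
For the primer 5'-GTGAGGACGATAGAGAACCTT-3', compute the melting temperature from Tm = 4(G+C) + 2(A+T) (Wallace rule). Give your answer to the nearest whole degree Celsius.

62°C

Base counts: A=7, T=4, G=7, C=3 (length 21).
Tm = 2·(7+4) + 4·(7+3) = 2·11 + 4·10 = 22 + 40 = 62°C.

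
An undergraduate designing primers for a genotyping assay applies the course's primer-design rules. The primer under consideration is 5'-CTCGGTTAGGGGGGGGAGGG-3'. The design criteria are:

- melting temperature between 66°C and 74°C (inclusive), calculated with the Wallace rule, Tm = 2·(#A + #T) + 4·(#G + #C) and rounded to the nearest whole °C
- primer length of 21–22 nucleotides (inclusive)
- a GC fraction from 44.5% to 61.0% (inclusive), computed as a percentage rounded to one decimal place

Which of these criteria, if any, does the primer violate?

Fails: length, GC content.

Base counts: A=2, T=3, G=13, C=2 (length 20).
Tm: Tm = 2·5 + 4·15 = 70°C ✓
length: length 20, outside 21–22 ✗
GC content: GC 15/20 = 75.0%, outside 44.5–61.0% ✗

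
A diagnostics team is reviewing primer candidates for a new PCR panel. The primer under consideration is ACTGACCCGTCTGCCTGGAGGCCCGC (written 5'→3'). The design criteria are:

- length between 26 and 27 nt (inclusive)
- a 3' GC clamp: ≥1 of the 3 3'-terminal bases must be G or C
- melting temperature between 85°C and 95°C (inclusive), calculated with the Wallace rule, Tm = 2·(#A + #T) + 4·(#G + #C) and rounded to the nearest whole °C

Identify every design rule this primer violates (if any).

Base counts: A=3, T=4, G=8, C=11 (length 26).
length: length 26 ✓
GC clamp: 3' end CGC has 3 G/C ✓
Tm: Tm = 2·7 + 4·19 = 90°C ✓

Meets all criteria.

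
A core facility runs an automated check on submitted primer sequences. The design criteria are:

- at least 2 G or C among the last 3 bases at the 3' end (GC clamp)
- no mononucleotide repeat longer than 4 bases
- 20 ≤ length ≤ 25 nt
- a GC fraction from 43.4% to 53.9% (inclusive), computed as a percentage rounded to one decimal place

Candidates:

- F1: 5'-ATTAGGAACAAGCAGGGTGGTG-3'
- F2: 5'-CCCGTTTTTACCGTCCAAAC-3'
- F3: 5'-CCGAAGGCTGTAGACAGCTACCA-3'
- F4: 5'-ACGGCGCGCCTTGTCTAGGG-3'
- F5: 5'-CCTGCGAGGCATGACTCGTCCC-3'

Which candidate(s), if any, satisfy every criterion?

F1 (22 nt, A=7 T=4 G=9 C=2): 3' end GTG has 2 G/C ✓; longest run = 3 ✓; length 22 ✓; GC 11/22 = 50.0% ✓ — passes.
F2 (20 nt, A=4 T=6 G=2 C=8): 3' end AAC has 1 G/C, need ≥2 ✗; longest run = 5, exceeds 4 ✗; length 20 ✓; GC 10/20 = 50.0% ✓ — fails.
F3 (23 nt, A=7 T=3 G=6 C=7): 3' end CCA has 2 G/C ✓; longest run = 2 ✓; length 23 ✓; GC 13/23 = 56.5%, outside 43.4–53.9% ✗ — fails.
F4 (20 nt, A=2 T=4 G=8 C=6): 3' end GGG has 3 G/C ✓; longest run = 3 ✓; length 20 ✓; GC 14/20 = 70.0%, outside 43.4–53.9% ✗ — fails.
F5 (22 nt, A=3 T=4 G=6 C=9): 3' end CCC has 3 G/C ✓; longest run = 3 ✓; length 22 ✓; GC 15/22 = 68.2%, outside 43.4–53.9% ✗ — fails.

F1 only.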